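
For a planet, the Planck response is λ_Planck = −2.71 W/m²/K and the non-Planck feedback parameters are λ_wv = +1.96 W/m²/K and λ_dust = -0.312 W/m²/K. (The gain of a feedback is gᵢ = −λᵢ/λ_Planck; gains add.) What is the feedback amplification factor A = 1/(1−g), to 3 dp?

2.552

Convert to gains: g_wv = 1.96/2.71 = 0.7232; g_dust = -0.312/2.71 = -0.1151.
Total gain g = 0.6081.
A = 1/(1 − 0.6081) = 2.552.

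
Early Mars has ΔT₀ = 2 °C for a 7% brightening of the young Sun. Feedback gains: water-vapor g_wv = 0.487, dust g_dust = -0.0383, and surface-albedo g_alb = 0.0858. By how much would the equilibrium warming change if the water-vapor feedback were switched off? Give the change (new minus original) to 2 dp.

-2.20 °C

Original: g = 0.5345, ΔT = 2/(1−0.5345) = 4.2965 °C.
Without water-vapor: g' = 0.0475, ΔT' = 2/(1−0.0475) = 2.0997 °C.
Change = 2.0997 − 4.2965 = -2.20 °C.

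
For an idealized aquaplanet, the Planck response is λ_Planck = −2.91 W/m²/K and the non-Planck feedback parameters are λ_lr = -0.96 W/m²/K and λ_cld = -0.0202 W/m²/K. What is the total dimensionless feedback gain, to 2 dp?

Convert to gains: g_lr = -0.96/2.91 = -0.3299; g_cld = -0.0202/2.91 = -0.006942.
Total gain g = -0.336842.

-0.34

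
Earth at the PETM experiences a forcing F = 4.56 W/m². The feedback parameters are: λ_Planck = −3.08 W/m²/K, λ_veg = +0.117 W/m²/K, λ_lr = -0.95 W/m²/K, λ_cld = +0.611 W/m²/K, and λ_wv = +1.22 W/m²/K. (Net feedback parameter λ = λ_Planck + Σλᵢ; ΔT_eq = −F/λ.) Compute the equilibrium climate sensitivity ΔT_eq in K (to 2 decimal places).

2.19 K

Net feedback parameter λ = (−3.08) + (+0.117) + (-0.95) + (+0.611) + (+1.22) = -2.082 W/m²/K.
ΔT = −F/λ = −4.56/(-2.082) = 2.19 K.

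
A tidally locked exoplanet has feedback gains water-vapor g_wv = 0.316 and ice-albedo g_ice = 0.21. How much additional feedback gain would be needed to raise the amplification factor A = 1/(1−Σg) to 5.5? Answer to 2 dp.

0.29

Current total gain = 0.526.
Target gain for A = 5.5: g* = 1 − 1/5.5 = 0.8182.
Additional gain needed = 0.8182 − 0.526 = 0.29.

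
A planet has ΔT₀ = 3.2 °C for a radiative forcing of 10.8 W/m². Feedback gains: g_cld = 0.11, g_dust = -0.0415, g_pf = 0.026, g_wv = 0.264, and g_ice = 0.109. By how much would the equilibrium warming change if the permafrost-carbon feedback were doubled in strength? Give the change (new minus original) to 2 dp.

Original: g = 0.4675, ΔT = 3.2/(1−0.4675) = 6.0094 °C.
With doubled permafrost-carbon: g' = 0.4935, ΔT' = 3.2/(1−0.4935) = 6.3179 °C.
Change = 6.3179 − 6.0094 = 0.31 °C.

0.31 °C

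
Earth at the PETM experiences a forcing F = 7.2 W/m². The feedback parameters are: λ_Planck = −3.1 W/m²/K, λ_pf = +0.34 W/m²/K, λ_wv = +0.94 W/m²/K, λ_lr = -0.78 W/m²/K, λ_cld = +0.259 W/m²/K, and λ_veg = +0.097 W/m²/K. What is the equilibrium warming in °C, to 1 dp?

Net feedback parameter λ = (−3.1) + (+0.34) + (+0.94) + (-0.78) + (+0.259) + (+0.097) = -2.244 W/m²/K.
ΔT = −F/λ = −7.2/(-2.244) = 3.2 °C.

3.2 °C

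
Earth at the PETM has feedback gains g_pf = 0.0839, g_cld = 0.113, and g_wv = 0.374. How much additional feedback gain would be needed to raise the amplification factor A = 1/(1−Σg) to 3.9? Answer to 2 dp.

0.17

Current total gain = 0.5709.
Target gain for A = 3.9: g* = 1 − 1/3.9 = 0.7436.
Additional gain needed = 0.7436 − 0.5709 = 0.17.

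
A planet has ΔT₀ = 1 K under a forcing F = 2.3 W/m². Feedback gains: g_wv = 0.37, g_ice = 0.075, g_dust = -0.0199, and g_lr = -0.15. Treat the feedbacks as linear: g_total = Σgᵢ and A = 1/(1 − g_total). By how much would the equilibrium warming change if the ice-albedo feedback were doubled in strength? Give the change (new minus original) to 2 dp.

0.16 K

Original: g = 0.2751, ΔT = 1/(1−0.2751) = 1.3795 K.
With doubled ice-albedo: g' = 0.3501, ΔT' = 1/(1−0.3501) = 1.5387 K.
Change = 1.5387 − 1.3795 = 0.16 K.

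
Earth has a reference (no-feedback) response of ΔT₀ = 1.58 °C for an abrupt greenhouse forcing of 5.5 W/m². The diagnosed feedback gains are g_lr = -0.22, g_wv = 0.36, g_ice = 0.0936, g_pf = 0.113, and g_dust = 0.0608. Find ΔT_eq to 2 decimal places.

2.67 °C

Total gain g = -0.22 + 0.36 + 0.0936 + 0.113 + 0.0608 = 0.4074.
Amplification A = 1/(1 − 0.4074) = 1.687.
ΔT = 1.58 × 1.687 = 2.67 °C.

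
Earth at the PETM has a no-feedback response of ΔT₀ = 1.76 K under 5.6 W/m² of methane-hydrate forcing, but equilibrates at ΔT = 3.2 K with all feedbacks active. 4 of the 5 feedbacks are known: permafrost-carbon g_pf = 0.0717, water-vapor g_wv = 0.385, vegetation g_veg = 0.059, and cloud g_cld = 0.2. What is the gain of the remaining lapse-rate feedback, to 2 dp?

Amplification A = ΔT/ΔT₀ = 3.2/1.76 = 1.818.
Total gain g = 1 − 1/A = 1 − 1/1.818 = 0.4499.
Known gains sum to 0.0717 + 0.385 + 0.059 + 0.2 = 0.7157.
g_lr = 0.4499 − 0.7157 = -0.27.

-0.27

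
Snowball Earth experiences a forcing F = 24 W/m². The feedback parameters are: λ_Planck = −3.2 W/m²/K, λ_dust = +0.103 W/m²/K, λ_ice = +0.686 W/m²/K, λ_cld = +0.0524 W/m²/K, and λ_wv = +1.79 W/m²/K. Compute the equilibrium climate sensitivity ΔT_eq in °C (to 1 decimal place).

Net feedback parameter λ = (−3.2) + (+0.103) + (+0.686) + (+0.0524) + (+1.79) = -0.5686 W/m²/K.
ΔT = −F/λ = −24/(-0.5686) = 42.2 °C.

42.2 °C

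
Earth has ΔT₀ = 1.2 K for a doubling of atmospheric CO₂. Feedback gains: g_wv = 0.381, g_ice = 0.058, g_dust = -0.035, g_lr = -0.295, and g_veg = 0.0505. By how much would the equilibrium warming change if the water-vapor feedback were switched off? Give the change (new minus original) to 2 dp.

Original: g = 0.1595, ΔT = 1.2/(1−0.1595) = 1.4277 K.
Without water-vapor: g' = -0.2215, ΔT' = 1.2/(1+0.2215) = 0.9824 K.
Change = 0.9824 − 1.4277 = -0.45 K.

-0.45 K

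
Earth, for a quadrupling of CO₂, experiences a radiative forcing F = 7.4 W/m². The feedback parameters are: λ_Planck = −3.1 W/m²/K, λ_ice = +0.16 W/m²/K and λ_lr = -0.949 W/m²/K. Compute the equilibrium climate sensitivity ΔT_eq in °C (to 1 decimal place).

Net feedback parameter λ = (−3.1) + (+0.16) + (-0.949) = -3.889 W/m²/K.
ΔT = −F/λ = −7.4/(-3.889) = 1.9 °C.

1.9 °C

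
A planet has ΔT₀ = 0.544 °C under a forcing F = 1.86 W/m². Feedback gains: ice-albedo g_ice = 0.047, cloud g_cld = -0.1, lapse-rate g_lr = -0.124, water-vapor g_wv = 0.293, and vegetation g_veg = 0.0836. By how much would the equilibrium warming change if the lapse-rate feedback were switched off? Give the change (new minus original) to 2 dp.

Original: g = 0.1996, ΔT = 0.544/(1−0.1996) = 0.6797 °C.
Without lapse-rate: g' = 0.3236, ΔT' = 0.544/(1−0.3236) = 0.8043 °C.
Change = 0.8043 − 0.6797 = 0.12 °C.

0.12 °C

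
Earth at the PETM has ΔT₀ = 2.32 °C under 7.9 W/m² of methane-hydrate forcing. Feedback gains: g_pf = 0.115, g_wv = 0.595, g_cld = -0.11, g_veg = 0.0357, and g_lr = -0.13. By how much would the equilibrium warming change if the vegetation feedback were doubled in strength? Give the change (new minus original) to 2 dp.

0.37 °C

Original: g = 0.5057, ΔT = 2.32/(1−0.5057) = 4.6935 °C.
With doubled vegetation: g' = 0.5414, ΔT' = 2.32/(1−0.5414) = 5.0589 °C.
Change = 5.0589 − 4.6935 = 0.37 °C.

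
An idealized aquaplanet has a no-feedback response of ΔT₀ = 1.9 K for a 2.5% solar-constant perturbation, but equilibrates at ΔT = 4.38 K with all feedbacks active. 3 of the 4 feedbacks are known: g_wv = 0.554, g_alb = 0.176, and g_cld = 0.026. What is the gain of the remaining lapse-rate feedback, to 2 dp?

Amplification A = ΔT/ΔT₀ = 4.38/1.9 = 2.305.
Total gain g = 1 − 1/A = 1 − 1/2.305 = 0.5662.
Known gains sum to 0.554 + 0.176 + 0.026 = 0.756.
g_lr = 0.5662 − 0.756 = -0.19.

-0.19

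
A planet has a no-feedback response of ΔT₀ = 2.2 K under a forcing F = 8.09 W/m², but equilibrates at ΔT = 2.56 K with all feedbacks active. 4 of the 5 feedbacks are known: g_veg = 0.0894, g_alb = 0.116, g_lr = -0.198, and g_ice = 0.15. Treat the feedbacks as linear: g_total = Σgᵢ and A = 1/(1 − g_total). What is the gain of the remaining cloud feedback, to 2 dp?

-0.02

Amplification A = ΔT/ΔT₀ = 2.56/2.2 = 1.164.
Total gain g = 1 − 1/A = 1 − 1/1.164 = 0.1409.
Known gains sum to 0.0894 + 0.116 − 0.198 + 0.15 = 0.1574.
g_cld = 0.1409 − 0.1574 = -0.02.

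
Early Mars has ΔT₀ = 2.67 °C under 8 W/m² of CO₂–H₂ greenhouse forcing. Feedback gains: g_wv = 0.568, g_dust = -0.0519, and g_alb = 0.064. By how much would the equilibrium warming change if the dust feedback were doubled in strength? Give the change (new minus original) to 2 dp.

Original: g = 0.5801, ΔT = 2.67/(1−0.5801) = 6.3587 °C.
With doubled dust: g' = 0.5282, ΔT' = 2.67/(1−0.5282) = 5.6592 °C.
Change = 5.6592 − 6.3587 = -0.70 °C.

-0.70 °C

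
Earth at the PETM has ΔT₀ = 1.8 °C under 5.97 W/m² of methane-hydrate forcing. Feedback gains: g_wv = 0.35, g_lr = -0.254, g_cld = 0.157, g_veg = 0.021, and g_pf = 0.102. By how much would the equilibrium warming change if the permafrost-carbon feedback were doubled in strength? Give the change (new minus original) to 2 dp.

Original: g = 0.376, ΔT = 1.8/(1−0.376) = 2.8846 °C.
With doubled permafrost-carbon: g' = 0.478, ΔT' = 1.8/(1−0.478) = 3.4483 °C.
Change = 3.4483 − 2.8846 = 0.56 °C.

0.56 °C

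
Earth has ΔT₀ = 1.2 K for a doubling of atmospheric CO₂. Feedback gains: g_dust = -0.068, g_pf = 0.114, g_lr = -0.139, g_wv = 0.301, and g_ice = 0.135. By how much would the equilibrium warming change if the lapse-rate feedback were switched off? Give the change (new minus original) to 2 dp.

Original: g = 0.343, ΔT = 1.2/(1−0.343) = 1.8265 K.
Without lapse-rate: g' = 0.482, ΔT' = 1.2/(1−0.482) = 2.3166 K.
Change = 2.3166 − 1.8265 = 0.49 K.

0.49 K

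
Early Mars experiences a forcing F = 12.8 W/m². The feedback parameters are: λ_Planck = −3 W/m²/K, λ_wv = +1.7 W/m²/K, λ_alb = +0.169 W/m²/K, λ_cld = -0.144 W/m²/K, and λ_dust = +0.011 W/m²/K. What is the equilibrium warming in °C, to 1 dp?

Net feedback parameter λ = (−3) + (+1.7) + (+0.169) + (-0.144) + (+0.011) = -1.264 W/m²/K.
ΔT = −F/λ = −12.8/(-1.264) = 10.1 °C.

10.1 °C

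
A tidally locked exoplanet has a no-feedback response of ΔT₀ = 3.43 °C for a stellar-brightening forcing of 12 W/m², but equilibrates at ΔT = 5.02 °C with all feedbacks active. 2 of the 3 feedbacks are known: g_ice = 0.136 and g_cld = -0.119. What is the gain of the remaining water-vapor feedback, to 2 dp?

0.30

Amplification A = ΔT/ΔT₀ = 5.02/3.43 = 1.464.
Total gain g = 1 − 1/A = 1 − 1/1.464 = 0.3169.
Known gains sum to 0.136 − 0.119 = 0.017.
g_wv = 0.3169 − 0.017 = 0.30.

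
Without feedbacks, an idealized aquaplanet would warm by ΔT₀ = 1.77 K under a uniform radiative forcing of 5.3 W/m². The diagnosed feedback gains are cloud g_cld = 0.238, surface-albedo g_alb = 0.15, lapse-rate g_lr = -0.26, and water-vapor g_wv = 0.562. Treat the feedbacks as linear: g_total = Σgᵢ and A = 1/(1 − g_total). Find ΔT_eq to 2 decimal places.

5.71 K

Total gain g = 0.238 + 0.15 − 0.26 + 0.562 = 0.69.
Amplification A = 1/(1 − 0.69) = 3.226.
ΔT = 1.77 × 3.226 = 5.71 K.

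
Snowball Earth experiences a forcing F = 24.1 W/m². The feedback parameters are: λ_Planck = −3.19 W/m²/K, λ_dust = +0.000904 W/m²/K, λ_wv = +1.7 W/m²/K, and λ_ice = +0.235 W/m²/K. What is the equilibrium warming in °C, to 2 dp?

Net feedback parameter λ = (−3.19) + (+0.000904) + (+1.7) + (+0.235) = -1.254096 W/m²/K.
ΔT = −F/λ = −24.1/(-1.254096) = 19.22 °C.

19.22 °C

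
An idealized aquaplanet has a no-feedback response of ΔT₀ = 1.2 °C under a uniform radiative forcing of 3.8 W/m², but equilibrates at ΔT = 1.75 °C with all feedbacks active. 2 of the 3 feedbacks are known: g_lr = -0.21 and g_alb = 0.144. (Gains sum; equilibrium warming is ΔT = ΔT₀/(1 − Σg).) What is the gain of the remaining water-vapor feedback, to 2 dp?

0.38

Amplification A = ΔT/ΔT₀ = 1.75/1.2 = 1.458.
Total gain g = 1 − 1/A = 1 − 1/1.458 = 0.3141.
Known gains sum to -0.21 + 0.144 = -0.066.
g_wv = 0.3141 + 0.066 = 0.38.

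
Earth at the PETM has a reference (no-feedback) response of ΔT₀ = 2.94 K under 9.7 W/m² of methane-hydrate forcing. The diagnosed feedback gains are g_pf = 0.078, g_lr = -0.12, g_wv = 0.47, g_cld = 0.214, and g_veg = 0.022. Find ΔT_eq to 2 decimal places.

8.75 K

Total gain g = 0.078 − 0.12 + 0.47 + 0.214 + 0.022 = 0.664.
Amplification A = 1/(1 − 0.664) = 2.976.
ΔT = 2.94 × 2.976 = 8.75 K.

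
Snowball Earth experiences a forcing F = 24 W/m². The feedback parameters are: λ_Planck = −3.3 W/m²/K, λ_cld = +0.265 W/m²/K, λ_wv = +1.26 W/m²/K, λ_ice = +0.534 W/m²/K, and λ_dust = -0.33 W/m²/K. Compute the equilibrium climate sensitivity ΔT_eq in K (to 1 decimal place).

Net feedback parameter λ = (−3.3) + (+0.265) + (+1.26) + (+0.534) + (-0.33) = -1.571 W/m²/K.
ΔT = −F/λ = −24/(-1.571) = 15.3 K.

15.3 K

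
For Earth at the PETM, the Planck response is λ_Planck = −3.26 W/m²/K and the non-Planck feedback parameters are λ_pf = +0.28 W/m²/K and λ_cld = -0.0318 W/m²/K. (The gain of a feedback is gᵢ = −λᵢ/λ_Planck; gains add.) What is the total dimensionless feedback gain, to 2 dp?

0.08

Convert to gains: g_pf = 0.28/3.26 = 0.08589; g_cld = -0.0318/3.26 = -0.009755.
Total gain g = 0.076135.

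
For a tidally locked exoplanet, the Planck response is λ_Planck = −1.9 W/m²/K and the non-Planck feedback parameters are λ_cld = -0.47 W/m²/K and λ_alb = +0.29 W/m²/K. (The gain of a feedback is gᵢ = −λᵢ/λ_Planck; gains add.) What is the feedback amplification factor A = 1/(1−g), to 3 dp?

0.913

Convert to gains: g_cld = -0.47/1.9 = -0.2474; g_alb = 0.29/1.9 = 0.1526.
Total gain g = -0.0948.
A = 1/(1 + 0.0948) = 0.913.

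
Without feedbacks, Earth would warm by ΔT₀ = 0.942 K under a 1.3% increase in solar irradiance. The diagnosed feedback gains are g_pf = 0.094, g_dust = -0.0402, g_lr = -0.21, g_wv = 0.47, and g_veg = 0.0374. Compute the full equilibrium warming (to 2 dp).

Total gain g = 0.094 − 0.0402 − 0.21 + 0.47 + 0.0374 = 0.3512.
Amplification A = 1/(1 − 0.3512) = 1.541.
ΔT = 0.942 × 1.541 = 1.45 K.

1.45 K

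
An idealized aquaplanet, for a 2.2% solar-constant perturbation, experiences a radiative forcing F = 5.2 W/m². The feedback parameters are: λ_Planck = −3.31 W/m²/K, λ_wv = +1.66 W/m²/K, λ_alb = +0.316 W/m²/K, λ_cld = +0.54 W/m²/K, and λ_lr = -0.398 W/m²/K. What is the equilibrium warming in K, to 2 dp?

4.36 K

Net feedback parameter λ = (−3.31) + (+1.66) + (+0.316) + (+0.54) + (-0.398) = -1.192 W/m²/K.
ΔT = −F/λ = −5.2/(-1.192) = 4.36 K.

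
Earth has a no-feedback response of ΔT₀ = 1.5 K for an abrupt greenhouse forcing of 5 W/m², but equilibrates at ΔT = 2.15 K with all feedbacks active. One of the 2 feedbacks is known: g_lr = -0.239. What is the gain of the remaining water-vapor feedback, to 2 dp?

0.54

Amplification A = ΔT/ΔT₀ = 2.15/1.5 = 1.433.
Total gain g = 1 − 1/A = 1 − 1/1.433 = 0.3022.
The known gain is -0.239.
g_wv = 0.3022 + 0.239 = 0.54.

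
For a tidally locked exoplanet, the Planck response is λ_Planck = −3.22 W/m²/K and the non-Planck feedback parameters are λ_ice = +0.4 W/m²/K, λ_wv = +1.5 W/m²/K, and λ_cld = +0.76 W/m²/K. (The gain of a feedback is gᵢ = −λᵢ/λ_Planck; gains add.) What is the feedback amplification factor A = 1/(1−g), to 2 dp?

Convert to gains: g_ice = 0.4/3.22 = 0.1242; g_wv = 1.5/3.22 = 0.4658; g_cld = 0.76/3.22 = 0.236.
Total gain g = 0.826.
A = 1/(1 − 0.826) = 5.75.

5.75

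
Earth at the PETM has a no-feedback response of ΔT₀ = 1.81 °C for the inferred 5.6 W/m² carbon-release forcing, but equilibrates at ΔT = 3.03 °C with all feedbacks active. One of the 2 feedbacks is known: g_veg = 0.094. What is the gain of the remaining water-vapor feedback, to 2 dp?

0.31

Amplification A = ΔT/ΔT₀ = 3.03/1.81 = 1.674.
Total gain g = 1 − 1/A = 1 − 1/1.674 = 0.4026.
The known gain is 0.094.
g_wv = 0.4026 − 0.094 = 0.31.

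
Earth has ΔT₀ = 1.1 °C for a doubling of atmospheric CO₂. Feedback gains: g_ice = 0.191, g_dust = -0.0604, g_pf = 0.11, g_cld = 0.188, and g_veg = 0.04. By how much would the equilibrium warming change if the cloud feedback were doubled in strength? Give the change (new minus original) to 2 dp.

1.13 °C

Original: g = 0.4686, ΔT = 1.1/(1−0.4686) = 2.0700 °C.
With doubled cloud: g' = 0.6566, ΔT' = 1.1/(1−0.6566) = 3.2033 °C.
Change = 3.2033 − 2.0700 = 1.13 °C.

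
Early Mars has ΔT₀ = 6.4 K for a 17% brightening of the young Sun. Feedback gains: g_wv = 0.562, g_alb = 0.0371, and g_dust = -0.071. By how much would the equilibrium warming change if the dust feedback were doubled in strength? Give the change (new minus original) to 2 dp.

Original: g = 0.5281, ΔT = 6.4/(1−0.5281) = 13.5622 K.
With doubled dust: g' = 0.4571, ΔT' = 6.4/(1−0.4571) = 11.7885 K.
Change = 11.7885 − 13.5622 = -1.77 K.

-1.77 K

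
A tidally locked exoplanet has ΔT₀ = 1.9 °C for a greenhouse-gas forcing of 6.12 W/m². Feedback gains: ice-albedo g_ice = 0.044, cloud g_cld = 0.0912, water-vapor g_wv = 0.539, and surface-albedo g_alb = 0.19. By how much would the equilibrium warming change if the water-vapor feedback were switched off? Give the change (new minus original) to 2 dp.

Original: g = 0.8642, ΔT = 1.9/(1−0.8642) = 13.9912 °C.
Without water-vapor: g' = 0.3252, ΔT' = 1.9/(1−0.3252) = 2.8156 °C.
Change = 2.8156 − 13.9912 = -11.18 °C.

-11.18 °C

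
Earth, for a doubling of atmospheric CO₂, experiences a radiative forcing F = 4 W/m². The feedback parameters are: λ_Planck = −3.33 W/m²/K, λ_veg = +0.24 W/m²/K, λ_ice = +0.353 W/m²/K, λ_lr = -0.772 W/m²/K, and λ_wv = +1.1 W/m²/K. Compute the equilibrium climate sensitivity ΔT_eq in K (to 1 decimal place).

Net feedback parameter λ = (−3.33) + (+0.24) + (+0.353) + (-0.772) + (+1.1) = -2.409 W/m²/K.
ΔT = −F/λ = −4/(-2.409) = 1.7 K.

1.7 K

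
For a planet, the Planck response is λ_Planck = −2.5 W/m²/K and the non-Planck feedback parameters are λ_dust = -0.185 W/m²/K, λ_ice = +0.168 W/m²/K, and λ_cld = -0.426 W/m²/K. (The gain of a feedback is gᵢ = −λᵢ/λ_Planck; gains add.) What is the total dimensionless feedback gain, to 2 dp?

Convert to gains: g_dust = -0.185/2.5 = -0.074; g_ice = 0.168/2.5 = 0.0672; g_cld = -0.426/2.5 = -0.1704.
Total gain g = -0.1772.

-0.18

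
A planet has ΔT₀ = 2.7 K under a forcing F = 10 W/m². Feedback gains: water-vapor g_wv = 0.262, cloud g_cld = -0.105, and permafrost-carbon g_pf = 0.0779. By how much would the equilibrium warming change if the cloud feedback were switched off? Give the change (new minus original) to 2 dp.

Original: g = 0.2349, ΔT = 2.7/(1−0.2349) = 3.5290 K.
Without cloud: g' = 0.3399, ΔT' = 2.7/(1−0.3399) = 4.0903 K.
Change = 4.0903 − 3.5290 = 0.56 K.

0.56 K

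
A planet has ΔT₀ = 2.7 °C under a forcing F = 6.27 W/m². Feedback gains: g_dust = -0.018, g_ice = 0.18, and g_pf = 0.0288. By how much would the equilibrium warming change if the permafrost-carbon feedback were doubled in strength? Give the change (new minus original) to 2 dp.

Original: g = 0.1908, ΔT = 2.7/(1−0.1908) = 3.3366 °C.
With doubled permafrost-carbon: g' = 0.2196, ΔT' = 2.7/(1−0.2196) = 3.4598 °C.
Change = 3.4598 − 3.3366 = 0.12 °C.

0.12 °C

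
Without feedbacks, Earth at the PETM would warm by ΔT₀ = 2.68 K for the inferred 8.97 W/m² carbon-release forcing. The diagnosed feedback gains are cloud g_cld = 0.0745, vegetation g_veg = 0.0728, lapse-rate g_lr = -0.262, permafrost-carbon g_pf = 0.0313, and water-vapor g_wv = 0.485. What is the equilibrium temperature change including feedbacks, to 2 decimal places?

Total gain g = 0.0745 + 0.0728 − 0.262 + 0.0313 + 0.485 = 0.4016.
Amplification A = 1/(1 − 0.4016) = 1.671.
ΔT = 2.68 × 1.671 = 4.48 K.

4.48 K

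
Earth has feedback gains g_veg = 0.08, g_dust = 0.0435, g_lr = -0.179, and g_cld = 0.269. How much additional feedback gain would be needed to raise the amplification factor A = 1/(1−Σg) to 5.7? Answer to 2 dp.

0.61

Current total gain = 0.2135.
Target gain for A = 5.7: g* = 1 − 1/5.7 = 0.8246.
Additional gain needed = 0.8246 − 0.2135 = 0.61.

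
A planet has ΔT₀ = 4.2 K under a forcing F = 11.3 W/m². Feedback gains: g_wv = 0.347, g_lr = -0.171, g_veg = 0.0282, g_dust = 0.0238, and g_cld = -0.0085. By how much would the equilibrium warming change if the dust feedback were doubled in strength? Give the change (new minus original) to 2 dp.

0.17 K

Original: g = 0.2195, ΔT = 4.2/(1−0.2195) = 5.3812 K.
With doubled dust: g' = 0.2433, ΔT' = 4.2/(1−0.2433) = 5.5504 K.
Change = 5.5504 − 5.3812 = 0.17 K.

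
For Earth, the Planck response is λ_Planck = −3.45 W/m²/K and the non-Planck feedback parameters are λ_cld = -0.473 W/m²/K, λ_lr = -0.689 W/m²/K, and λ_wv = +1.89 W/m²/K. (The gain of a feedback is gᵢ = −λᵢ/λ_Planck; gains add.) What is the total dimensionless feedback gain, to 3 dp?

Convert to gains: g_cld = -0.473/3.45 = -0.1371; g_lr = -0.689/3.45 = -0.1997; g_wv = 1.89/3.45 = 0.5478.
Total gain g = 0.211.

0.211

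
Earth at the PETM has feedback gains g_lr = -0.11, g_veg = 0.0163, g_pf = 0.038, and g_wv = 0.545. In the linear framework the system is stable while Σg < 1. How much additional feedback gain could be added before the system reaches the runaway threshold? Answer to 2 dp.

Current total gain = -0.11 + 0.0163 + 0.038 + 0.545 = 0.4893.
Margin to runaway = 1 − 0.4893 = 0.51.

0.51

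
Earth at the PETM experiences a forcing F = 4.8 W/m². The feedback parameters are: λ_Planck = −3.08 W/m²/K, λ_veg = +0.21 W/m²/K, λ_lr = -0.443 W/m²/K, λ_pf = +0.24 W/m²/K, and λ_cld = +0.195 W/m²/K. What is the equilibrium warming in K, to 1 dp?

Net feedback parameter λ = (−3.08) + (+0.21) + (-0.443) + (+0.24) + (+0.195) = -2.878 W/m²/K.
ΔT = −F/λ = −4.8/(-2.878) = 1.7 K.

1.7 K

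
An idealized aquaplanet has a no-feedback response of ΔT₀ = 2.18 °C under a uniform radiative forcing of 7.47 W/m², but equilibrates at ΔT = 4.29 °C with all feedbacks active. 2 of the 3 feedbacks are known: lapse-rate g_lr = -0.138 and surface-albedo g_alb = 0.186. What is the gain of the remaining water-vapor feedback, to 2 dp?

Amplification A = ΔT/ΔT₀ = 4.29/2.18 = 1.968.
Total gain g = 1 − 1/A = 1 − 1/1.968 = 0.4919.
Known gains sum to -0.138 + 0.186 = 0.048.
g_wv = 0.4919 − 0.048 = 0.44.

0.44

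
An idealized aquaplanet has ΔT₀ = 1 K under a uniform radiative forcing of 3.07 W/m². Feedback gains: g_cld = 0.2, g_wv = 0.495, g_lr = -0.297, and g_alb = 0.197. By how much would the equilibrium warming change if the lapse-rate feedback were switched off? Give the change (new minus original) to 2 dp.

6.79 K

Original: g = 0.595, ΔT = 1/(1−0.595) = 2.4691 K.
Without lapse-rate: g' = 0.892, ΔT' = 1/(1−0.892) = 9.2593 K.
Change = 9.2593 − 2.4691 = 6.79 K.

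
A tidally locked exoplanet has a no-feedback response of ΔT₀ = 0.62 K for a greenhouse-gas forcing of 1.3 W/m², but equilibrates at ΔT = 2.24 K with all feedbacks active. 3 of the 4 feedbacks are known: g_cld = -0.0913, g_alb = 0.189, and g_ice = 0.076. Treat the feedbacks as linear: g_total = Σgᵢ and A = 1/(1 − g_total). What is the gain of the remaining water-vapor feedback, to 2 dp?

0.55

Amplification A = ΔT/ΔT₀ = 2.24/0.62 = 3.613.
Total gain g = 1 − 1/A = 1 − 1/3.613 = 0.7232.
Known gains sum to -0.0913 + 0.189 + 0.076 = 0.1737.
g_wv = 0.7232 − 0.1737 = 0.55.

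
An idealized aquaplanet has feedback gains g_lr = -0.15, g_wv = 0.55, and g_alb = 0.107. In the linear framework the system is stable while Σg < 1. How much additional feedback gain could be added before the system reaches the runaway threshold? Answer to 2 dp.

0.49

Current total gain = -0.15 + 0.55 + 0.107 = 0.507.
Margin to runaway = 1 − 0.507 = 0.49.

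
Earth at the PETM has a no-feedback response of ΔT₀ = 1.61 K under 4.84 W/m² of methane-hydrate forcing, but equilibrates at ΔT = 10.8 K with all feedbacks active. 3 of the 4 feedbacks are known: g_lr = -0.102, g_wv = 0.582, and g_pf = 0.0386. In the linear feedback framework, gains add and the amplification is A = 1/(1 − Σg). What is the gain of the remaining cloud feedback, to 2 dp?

0.33

Amplification A = ΔT/ΔT₀ = 10.8/1.61 = 6.708.
Total gain g = 1 − 1/A = 1 − 1/6.708 = 0.8509.
Known gains sum to -0.102 + 0.582 + 0.0386 = 0.5186.
g_cld = 0.8509 − 0.5186 = 0.33.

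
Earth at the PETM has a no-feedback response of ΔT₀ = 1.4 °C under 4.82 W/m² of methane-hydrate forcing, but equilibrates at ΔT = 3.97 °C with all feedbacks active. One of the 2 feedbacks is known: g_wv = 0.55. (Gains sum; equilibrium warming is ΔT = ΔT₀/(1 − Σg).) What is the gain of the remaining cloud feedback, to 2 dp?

0.10

Amplification A = ΔT/ΔT₀ = 3.97/1.4 = 2.836.
Total gain g = 1 − 1/A = 1 − 1/2.836 = 0.6474.
The known gain is 0.55.
g_cld = 0.6474 − 0.55 = 0.10.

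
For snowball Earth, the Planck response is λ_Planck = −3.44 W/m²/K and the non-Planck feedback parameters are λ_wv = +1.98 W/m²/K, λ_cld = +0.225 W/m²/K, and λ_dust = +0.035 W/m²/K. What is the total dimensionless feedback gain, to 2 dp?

0.65

Convert to gains: g_wv = 1.98/3.44 = 0.5756; g_cld = 0.225/3.44 = 0.06541; g_dust = 0.035/3.44 = 0.01017.
Total gain g = 0.65118.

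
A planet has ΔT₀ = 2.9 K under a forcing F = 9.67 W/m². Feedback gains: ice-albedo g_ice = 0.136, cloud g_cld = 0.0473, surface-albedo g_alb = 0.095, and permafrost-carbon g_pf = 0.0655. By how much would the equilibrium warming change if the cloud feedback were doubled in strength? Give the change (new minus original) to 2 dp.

0.34 K

Original: g = 0.3438, ΔT = 2.9/(1−0.3438) = 4.4194 K.
With doubled cloud: g' = 0.3911, ΔT' = 2.9/(1−0.3911) = 4.7627 K.
Change = 4.7627 − 4.4194 = 0.34 K.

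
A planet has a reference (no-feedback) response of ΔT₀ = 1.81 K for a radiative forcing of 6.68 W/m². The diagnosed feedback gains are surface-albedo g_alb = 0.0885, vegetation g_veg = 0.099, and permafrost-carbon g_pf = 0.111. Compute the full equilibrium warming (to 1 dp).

2.6 K

Total gain g = 0.0885 + 0.099 + 0.111 = 0.2985.
Amplification A = 1/(1 − 0.2985) = 1.426.
ΔT = 1.81 × 1.426 = 2.6 K.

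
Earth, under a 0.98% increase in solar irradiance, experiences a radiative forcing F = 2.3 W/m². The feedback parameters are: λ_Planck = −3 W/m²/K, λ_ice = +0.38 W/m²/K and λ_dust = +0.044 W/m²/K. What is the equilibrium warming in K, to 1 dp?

0.9 K

Net feedback parameter λ = (−3) + (+0.38) + (+0.044) = -2.576 W/m²/K.
ΔT = −F/λ = −2.3/(-2.576) = 0.9 K.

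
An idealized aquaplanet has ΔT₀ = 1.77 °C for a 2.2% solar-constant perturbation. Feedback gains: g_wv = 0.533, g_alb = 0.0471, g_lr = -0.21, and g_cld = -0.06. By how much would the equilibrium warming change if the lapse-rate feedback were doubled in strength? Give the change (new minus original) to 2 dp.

-0.60 °C

Original: g = 0.3101, ΔT = 1.77/(1−0.3101) = 2.5656 °C.
With doubled lapse-rate: g' = 0.1001, ΔT' = 1.77/(1−0.1001) = 1.9669 °C.
Change = 1.9669 − 2.5656 = -0.60 °C.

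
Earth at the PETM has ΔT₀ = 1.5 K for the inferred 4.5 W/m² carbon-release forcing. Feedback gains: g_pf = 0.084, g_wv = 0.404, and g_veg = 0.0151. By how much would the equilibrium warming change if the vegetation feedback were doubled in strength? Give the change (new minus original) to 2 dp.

0.09 K

Original: g = 0.5031, ΔT = 1.5/(1−0.5031) = 3.0187 K.
With doubled vegetation: g' = 0.5182, ΔT' = 1.5/(1−0.5182) = 3.1133 K.
Change = 3.1133 − 3.0187 = 0.09 K.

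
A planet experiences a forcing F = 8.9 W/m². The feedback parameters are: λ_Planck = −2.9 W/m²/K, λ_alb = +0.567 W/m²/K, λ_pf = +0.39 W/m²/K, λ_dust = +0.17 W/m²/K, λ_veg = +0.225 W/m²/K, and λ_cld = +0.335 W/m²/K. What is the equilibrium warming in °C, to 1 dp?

Net feedback parameter λ = (−2.9) + (+0.567) + (+0.39) + (+0.17) + (+0.225) + (+0.335) = -1.213 W/m²/K.
ΔT = −F/λ = −8.9/(-1.213) = 7.3 °C.

7.3 °C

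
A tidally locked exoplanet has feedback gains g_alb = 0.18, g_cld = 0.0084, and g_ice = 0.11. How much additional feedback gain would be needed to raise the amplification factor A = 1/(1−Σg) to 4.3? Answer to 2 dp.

0.47

Current total gain = 0.2984.
Target gain for A = 4.3: g* = 1 − 1/4.3 = 0.7674.
Additional gain needed = 0.7674 − 0.2984 = 0.47.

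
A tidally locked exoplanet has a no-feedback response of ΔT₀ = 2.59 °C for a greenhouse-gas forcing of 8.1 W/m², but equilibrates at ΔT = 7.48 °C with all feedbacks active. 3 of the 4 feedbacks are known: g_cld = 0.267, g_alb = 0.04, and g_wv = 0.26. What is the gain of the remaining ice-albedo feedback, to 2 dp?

0.09

Amplification A = ΔT/ΔT₀ = 7.48/2.59 = 2.888.
Total gain g = 1 − 1/A = 1 − 1/2.888 = 0.6537.
Known gains sum to 0.267 + 0.04 + 0.26 = 0.567.
g_ice = 0.6537 − 0.567 = 0.09.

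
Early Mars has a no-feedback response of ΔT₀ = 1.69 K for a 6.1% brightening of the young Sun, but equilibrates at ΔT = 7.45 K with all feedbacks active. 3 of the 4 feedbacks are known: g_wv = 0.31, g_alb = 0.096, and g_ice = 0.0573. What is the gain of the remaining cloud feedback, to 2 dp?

Amplification A = ΔT/ΔT₀ = 7.45/1.69 = 4.408.
Total gain g = 1 − 1/A = 1 − 1/4.408 = 0.7731.
Known gains sum to 0.31 + 0.096 + 0.0573 = 0.4633.
g_cld = 0.7731 − 0.4633 = 0.31.

0.31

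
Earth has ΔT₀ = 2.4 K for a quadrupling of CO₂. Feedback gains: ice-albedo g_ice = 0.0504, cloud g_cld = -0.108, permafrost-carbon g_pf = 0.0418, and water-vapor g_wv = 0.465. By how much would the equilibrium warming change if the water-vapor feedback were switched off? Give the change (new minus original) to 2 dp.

Original: g = 0.4492, ΔT = 2.4/(1−0.4492) = 4.3573 K.
Without water-vapor: g' = -0.0158, ΔT' = 2.4/(1+0.0158) = 2.3627 K.
Change = 2.3627 − 4.3573 = -1.99 K.

-1.99 K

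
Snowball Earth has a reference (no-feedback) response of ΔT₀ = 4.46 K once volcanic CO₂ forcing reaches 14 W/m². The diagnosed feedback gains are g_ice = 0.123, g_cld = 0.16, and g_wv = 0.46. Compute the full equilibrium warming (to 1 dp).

17.4 K

Total gain g = 0.123 + 0.16 + 0.46 = 0.743.
Amplification A = 1/(1 − 0.743) = 3.891.
ΔT = 4.46 × 3.891 = 17.4 K.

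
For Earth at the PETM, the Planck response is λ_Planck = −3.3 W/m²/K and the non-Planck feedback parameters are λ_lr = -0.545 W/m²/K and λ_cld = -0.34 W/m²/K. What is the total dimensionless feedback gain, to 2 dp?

-0.27

Convert to gains: g_lr = -0.545/3.3 = -0.1652; g_cld = -0.34/3.3 = -0.103.
Total gain g = -0.2682.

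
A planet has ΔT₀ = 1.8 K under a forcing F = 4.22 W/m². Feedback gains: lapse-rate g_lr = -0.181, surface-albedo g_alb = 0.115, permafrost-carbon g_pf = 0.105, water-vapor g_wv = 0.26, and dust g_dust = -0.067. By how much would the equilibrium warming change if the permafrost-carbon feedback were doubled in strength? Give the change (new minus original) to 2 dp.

0.37 K

Original: g = 0.232, ΔT = 1.8/(1−0.232) = 2.3438 K.
With doubled permafrost-carbon: g' = 0.337, ΔT' = 1.8/(1−0.337) = 2.7149 K.
Change = 2.7149 − 2.3438 = 0.37 K.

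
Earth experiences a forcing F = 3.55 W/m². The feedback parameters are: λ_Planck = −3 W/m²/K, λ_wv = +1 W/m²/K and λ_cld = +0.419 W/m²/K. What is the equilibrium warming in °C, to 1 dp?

Net feedback parameter λ = (−3) + (+1) + (+0.419) = -1.581 W/m²/K.
ΔT = −F/λ = −3.55/(-1.581) = 2.2 °C.

2.2 °C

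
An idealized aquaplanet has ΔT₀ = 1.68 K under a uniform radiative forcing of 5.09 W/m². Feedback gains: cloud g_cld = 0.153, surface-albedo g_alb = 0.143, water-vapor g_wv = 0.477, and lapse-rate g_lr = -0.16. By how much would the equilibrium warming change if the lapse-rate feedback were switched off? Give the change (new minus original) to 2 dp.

Original: g = 0.613, ΔT = 1.68/(1−0.613) = 4.3411 K.
Without lapse-rate: g' = 0.773, ΔT' = 1.68/(1−0.773) = 7.4009 K.
Change = 7.4009 − 4.3411 = 3.06 K.

3.06 K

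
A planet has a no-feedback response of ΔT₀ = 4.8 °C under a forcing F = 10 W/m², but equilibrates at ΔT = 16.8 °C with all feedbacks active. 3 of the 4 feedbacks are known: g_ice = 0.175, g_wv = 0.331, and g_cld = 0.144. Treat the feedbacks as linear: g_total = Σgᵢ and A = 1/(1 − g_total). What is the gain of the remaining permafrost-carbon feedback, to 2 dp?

Amplification A = ΔT/ΔT₀ = 16.8/4.8 = 3.5.
Total gain g = 1 − 1/A = 1 − 1/3.5 = 0.7143.
Known gains sum to 0.175 + 0.331 + 0.144 = 0.65.
g_pf = 0.7143 − 0.65 = 0.06.

0.06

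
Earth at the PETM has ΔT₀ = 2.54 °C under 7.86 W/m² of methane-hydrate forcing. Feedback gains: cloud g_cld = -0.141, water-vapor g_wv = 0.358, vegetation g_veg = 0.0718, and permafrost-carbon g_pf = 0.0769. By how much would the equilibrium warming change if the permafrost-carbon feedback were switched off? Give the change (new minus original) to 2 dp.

-0.43 °C

Original: g = 0.3657, ΔT = 2.54/(1−0.3657) = 4.0044 °C.
Without permafrost-carbon: g' = 0.2888, ΔT' = 2.54/(1−0.2888) = 3.5714 °C.
Change = 3.5714 − 4.0044 = -0.43 °C.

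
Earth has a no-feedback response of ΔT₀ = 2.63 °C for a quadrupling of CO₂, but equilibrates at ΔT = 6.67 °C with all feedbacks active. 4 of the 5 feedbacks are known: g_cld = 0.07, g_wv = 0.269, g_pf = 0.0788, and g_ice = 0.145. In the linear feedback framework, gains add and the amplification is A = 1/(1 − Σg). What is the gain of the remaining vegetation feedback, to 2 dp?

0.04

Amplification A = ΔT/ΔT₀ = 6.67/2.63 = 2.536.
Total gain g = 1 − 1/A = 1 − 1/2.536 = 0.6057.
Known gains sum to 0.07 + 0.269 + 0.0788 + 0.145 = 0.5628.
g_veg = 0.6057 − 0.5628 = 0.04.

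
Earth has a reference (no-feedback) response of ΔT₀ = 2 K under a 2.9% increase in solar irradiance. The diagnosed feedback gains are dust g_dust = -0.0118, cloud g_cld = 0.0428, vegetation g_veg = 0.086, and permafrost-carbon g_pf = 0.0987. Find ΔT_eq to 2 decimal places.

2.55 K

Total gain g = -0.0118 + 0.0428 + 0.086 + 0.0987 = 0.2157.
Amplification A = 1/(1 − 0.2157) = 1.275.
ΔT = 2 × 1.275 = 2.55 K.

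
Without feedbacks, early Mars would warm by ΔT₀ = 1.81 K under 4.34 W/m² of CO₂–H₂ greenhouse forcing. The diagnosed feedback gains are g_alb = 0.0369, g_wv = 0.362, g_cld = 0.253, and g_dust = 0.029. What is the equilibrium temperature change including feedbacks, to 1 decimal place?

5.7 K

Total gain g = 0.0369 + 0.362 + 0.253 + 0.029 = 0.6809.
Amplification A = 1/(1 − 0.6809) = 3.134.
ΔT = 1.81 × 3.134 = 5.7 K.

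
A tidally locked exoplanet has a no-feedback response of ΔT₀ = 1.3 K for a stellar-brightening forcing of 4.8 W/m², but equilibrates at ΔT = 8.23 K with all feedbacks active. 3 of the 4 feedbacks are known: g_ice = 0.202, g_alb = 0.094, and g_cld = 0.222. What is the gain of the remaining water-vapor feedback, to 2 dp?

Amplification A = ΔT/ΔT₀ = 8.23/1.3 = 6.331.
Total gain g = 1 − 1/A = 1 − 1/6.331 = 0.842.
Known gains sum to 0.202 + 0.094 + 0.222 = 0.518.
g_wv = 0.842 − 0.518 = 0.32.

0.32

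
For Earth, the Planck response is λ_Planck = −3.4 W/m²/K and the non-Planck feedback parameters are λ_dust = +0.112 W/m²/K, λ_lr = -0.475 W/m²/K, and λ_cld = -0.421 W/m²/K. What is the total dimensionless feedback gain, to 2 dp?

-0.23

Convert to gains: g_dust = 0.112/3.4 = 0.03294; g_lr = -0.475/3.4 = -0.1397; g_cld = -0.421/3.4 = -0.1238.
Total gain g = -0.23056.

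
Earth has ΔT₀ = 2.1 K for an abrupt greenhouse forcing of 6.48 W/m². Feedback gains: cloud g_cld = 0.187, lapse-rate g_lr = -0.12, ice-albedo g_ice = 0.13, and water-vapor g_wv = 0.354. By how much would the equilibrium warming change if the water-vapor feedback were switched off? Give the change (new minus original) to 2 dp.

-2.06 K

Original: g = 0.551, ΔT = 2.1/(1−0.551) = 4.6771 K.
Without water-vapor: g' = 0.197, ΔT' = 2.1/(1−0.197) = 2.6152 K.
Change = 2.6152 − 4.6771 = -2.06 K.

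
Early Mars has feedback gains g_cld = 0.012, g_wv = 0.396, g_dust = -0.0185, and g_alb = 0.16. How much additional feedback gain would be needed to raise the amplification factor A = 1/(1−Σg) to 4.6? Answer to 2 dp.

Current total gain = 0.5495.
Target gain for A = 4.6: g* = 1 − 1/4.6 = 0.7826.
Additional gain needed = 0.7826 − 0.5495 = 0.23.

0.23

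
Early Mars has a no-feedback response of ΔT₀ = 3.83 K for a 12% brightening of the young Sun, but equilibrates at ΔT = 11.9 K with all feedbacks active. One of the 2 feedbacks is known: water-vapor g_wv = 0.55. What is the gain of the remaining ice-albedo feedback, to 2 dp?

0.13

Amplification A = ΔT/ΔT₀ = 11.9/3.83 = 3.107.
Total gain g = 1 − 1/A = 1 − 1/3.107 = 0.6781.
The known gain is 0.55.
g_ice = 0.6781 − 0.55 = 0.13.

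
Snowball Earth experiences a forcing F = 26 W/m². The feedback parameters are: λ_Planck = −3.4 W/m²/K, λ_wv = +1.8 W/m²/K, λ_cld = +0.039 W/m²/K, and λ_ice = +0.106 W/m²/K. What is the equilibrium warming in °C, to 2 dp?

17.87 °C

Net feedback parameter λ = (−3.4) + (+1.8) + (+0.039) + (+0.106) = -1.455 W/m²/K.
ΔT = −F/λ = −26/(-1.455) = 17.87 °C.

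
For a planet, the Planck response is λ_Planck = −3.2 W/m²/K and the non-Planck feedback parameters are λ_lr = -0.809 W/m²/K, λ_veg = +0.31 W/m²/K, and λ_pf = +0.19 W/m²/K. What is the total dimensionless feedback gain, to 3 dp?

-0.097

Convert to gains: g_lr = -0.809/3.2 = -0.2528; g_veg = 0.31/3.2 = 0.09687; g_pf = 0.19/3.2 = 0.05937.
Total gain g = -0.09656.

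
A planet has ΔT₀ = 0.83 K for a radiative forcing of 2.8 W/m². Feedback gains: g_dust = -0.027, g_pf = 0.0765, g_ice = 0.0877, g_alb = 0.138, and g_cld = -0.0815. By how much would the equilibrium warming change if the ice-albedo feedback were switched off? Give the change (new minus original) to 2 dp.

-0.10 K

Original: g = 0.1937, ΔT = 0.83/(1−0.1937) = 1.0294 K.
Without ice-albedo: g' = 0.106, ΔT' = 0.83/(1−0.106) = 0.9284 K.
Change = 0.9284 − 1.0294 = -0.10 K.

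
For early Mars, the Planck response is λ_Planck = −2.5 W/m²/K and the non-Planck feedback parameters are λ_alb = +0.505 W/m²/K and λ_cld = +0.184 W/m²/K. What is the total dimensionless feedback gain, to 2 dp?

0.28

Convert to gains: g_alb = 0.505/2.5 = 0.202; g_cld = 0.184/2.5 = 0.0736.
Total gain g = 0.2756.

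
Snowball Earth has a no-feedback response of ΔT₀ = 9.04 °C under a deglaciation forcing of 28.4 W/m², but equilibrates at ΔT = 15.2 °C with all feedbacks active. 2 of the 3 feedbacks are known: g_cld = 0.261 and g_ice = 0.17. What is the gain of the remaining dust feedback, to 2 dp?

Amplification A = ΔT/ΔT₀ = 15.2/9.04 = 1.681.
Total gain g = 1 − 1/A = 1 − 1/1.681 = 0.4051.
Known gains sum to 0.261 + 0.17 = 0.431.
g_dust = 0.4051 − 0.431 = -0.03.

-0.03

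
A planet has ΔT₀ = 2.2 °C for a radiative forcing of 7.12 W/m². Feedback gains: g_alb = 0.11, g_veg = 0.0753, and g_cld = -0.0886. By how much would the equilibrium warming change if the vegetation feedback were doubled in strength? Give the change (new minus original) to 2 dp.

0.22 °C

Original: g = 0.0967, ΔT = 2.2/(1−0.0967) = 2.4355 °C.
With doubled vegetation: g' = 0.172, ΔT' = 2.2/(1−0.172) = 2.6570 °C.
Change = 2.6570 − 2.4355 = 0.22 °C.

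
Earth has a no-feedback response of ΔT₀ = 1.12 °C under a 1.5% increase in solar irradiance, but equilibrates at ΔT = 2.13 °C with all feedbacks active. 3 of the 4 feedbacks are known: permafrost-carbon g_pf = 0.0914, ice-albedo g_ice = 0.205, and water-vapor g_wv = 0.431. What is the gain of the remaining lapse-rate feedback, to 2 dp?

Amplification A = ΔT/ΔT₀ = 2.13/1.12 = 1.902.
Total gain g = 1 − 1/A = 1 − 1/1.902 = 0.4742.
Known gains sum to 0.0914 + 0.205 + 0.431 = 0.7274.
g_lr = 0.4742 − 0.7274 = -0.25.

-0.25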